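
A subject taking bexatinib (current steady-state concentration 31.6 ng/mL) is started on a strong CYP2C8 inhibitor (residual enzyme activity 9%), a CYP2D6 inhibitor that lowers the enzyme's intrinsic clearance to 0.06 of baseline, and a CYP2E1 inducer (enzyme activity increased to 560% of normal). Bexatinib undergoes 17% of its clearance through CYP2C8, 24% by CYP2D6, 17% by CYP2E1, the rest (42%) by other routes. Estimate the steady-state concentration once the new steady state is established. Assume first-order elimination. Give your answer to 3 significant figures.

The CYP2C8 pathway (17% of clearance) is reduced to 0.09× activity: 0.17 × 0.09 = 0.0153.
The CYP2D6 pathway (24% of clearance) falls to 0.06× activity: 0.24 × 0.06 = 0.0144.
The CYP2E1 pathway (17% of clearance) is boosted to 5.6× activity: 0.17 × 5.6 = 0.952.
Non-CYP routes (42%) are unchanged.
New clearance relative to baseline: 0.0153 + 0.0144 + 0.952 + 0.42 = 1.4017.
Dividing the baseline by the relative clearance: 31.6 / 1.4017 = 22.5 ng/mL.

22.5 ng/mL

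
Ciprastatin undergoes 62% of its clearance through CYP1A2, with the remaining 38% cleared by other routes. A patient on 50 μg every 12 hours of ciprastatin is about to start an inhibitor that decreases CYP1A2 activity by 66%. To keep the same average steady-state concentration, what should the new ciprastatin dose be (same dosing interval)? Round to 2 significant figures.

30 μg

The CYP1A2 pathway (62% of clearance) falls to 0.34× activity: 0.62 × 0.34 = 0.2108.
Non-CYP routes (38%) are unchanged.
Relative clearance = 0.2108 + 0.38 = 0.5908.
Exposure is unchanged when dose changes in proportion to clearance. New dose = 50 μg × 0.5908 = 30 μg.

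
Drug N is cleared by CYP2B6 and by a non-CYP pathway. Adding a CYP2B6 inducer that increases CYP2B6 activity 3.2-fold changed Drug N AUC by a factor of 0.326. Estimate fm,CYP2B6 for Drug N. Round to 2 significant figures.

0.94

Let x = fm,CYP2B6. Because AUC ∝ 1/CL, relative clearance rose to 1/0.326 = 3.067.
Setting x·3.2 + (1 − x) = 3.067 and solving: x = (3.067 − 1)/(3.2 − 1) = 0.94.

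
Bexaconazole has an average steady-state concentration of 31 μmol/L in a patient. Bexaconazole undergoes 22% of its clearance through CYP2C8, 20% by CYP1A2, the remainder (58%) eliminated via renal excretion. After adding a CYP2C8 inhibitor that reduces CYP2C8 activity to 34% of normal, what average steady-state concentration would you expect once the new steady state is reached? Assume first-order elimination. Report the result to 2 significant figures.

36 μmol/L

The CYP2C8 pathway (22% of clearance) falls to 0.34× activity: 0.22 × 0.34 = 0.0748.
CYP1A2 (20%) and the residual 58% are unaffected.
CL_new/CL_old = 0.0748 + 0.2 + 0.58 = 0.8548.
With dosing unchanged, average steady-state concentration scales as 1/CL: 31 / 0.8548 = 36 μmol/L.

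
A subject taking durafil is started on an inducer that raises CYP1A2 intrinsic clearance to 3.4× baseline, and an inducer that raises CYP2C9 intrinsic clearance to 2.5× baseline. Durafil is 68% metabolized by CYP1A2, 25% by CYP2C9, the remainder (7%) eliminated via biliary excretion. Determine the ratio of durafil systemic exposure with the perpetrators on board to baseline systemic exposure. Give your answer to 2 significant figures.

The CYP1A2 pathway (68% of clearance) rises to 3.4× activity: 0.68 × 3.4 = 2.312.
The CYP2C9 pathway (25% of clearance) increases to 2.5× activity: 0.25 × 2.5 = 0.625.
The remaining 7% of clearance is unaffected.
Relative clearance = 2.312 + 0.625 + 0.07 = 3.007.
Systemic exposure ∝ 1/CL: fold-change = 1 / 3.007 = 0.33.

0.33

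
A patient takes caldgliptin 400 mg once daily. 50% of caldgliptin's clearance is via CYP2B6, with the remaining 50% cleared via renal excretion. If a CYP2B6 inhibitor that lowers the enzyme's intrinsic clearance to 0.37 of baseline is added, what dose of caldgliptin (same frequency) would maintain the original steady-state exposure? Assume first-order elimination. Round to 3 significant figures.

274 mg

The CYP2B6 pathway (50% of clearance) drops to 0.37× activity: 0.5 × 0.37 = 0.185.
The remaining 50% of clearance is unaffected.
New clearance relative to baseline: 0.185 + 0.5 = 0.685.
Exposure is unchanged when dose changes in proportion to clearance. New dose = 400 mg × 0.685 = 274 mg.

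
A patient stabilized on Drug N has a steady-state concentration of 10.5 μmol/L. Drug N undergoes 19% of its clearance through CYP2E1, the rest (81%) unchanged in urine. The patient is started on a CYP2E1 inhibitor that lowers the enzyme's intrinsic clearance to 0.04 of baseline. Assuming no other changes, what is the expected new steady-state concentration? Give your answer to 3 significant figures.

12.8 μmol/L

The CYP2E1 pathway (19% of clearance) drops to 0.04× activity: 0.19 × 0.04 = 0.0076.
Non-CYP routes (81%) are unchanged.
CL_new/CL_old = 0.0076 + 0.81 = 0.8176.
New steady-state concentration = baseline ÷ relative clearance = 10.5 / 0.8176 = 12.8 μmol/L.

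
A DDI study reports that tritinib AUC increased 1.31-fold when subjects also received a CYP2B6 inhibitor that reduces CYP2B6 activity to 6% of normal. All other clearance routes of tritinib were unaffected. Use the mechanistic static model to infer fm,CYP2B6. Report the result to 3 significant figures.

CL'/CL = 1 / 1.31 = 0.7634
0.06·fm + (1 − fm) = 0.7634
fm = (0.7634 − 1) / (0.06 − 1) = 0.252

0.252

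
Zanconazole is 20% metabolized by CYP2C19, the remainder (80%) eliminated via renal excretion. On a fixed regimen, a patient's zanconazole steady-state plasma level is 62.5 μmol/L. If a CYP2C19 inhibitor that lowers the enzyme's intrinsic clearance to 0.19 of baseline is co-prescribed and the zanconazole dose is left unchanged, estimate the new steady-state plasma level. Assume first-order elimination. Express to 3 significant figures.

The CYP2C19 pathway (20% of clearance) falls to 0.19× activity: 0.2 × 0.19 = 0.038.
The remaining 80% of clearance is unaffected.
Relative clearance = 0.038 + 0.8 = 0.838.
With dosing unchanged, steady-state plasma level scales as 1/CL: 62.5 / 0.838 = 74.6 μmol/L.

74.6 μmol/L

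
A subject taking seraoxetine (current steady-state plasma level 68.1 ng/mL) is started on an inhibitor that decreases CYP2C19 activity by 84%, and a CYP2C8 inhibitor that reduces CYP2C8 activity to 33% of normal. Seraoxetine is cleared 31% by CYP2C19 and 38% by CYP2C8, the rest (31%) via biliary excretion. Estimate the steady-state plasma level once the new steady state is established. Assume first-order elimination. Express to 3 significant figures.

140 ng/mL

The CYP2C19 pathway (31% of clearance) drops to 0.16× activity: 0.31 × 0.16 = 0.0496.
The CYP2C8 pathway (38% of clearance) falls to 0.33× activity: 0.38 × 0.33 = 0.1254.
Non-CYP routes (31%) are unchanged.
CL_new/CL_old = 0.0496 + 0.1254 + 0.31 = 0.485.
New steady-state plasma level = 68.1 / 0.485 = 140 ng/mL (concentration scales inversely with clearance).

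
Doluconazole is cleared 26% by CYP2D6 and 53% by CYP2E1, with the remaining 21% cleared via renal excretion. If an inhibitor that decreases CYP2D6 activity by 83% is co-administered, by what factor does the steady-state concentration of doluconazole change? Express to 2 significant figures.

The CYP2D6 pathway (26% of clearance) drops to 0.17× activity: 0.26 × 0.17 = 0.0442.
CYP2E1 (53%) and the residual 21% are unaffected.
CL_new/CL_old = 0.0442 + 0.53 + 0.21 = 0.7842.
Steady-state concentration ratio = CL_old/CL_new = 1 / 0.7842 = 1.3.

1.3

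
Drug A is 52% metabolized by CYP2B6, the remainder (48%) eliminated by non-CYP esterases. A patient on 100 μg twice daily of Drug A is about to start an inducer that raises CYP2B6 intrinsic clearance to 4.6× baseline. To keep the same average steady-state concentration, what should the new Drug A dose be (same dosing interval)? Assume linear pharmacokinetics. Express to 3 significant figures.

287 μg

The CYP2B6 pathway (52% of clearance) is boosted to 4.6× activity: 0.52 × 4.6 = 2.392.
Non-CYP routes (48%) are unchanged.
Relative clearance = 2.392 + 0.48 = 2.872.
Css,avg = (dose rate)/CL, so holding Css fixed requires dose ∝ CL: 100 × 2.872 = 287 μg.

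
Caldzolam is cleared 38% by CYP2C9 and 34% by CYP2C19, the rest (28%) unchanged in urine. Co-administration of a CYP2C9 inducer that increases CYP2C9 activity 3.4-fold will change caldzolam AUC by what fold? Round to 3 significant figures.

The CYP2C9 pathway (38% of clearance) rises to 3.4× activity: 0.38 × 3.4 = 1.292.
CYP2C19 (34%) and the residual 28% are unaffected.
New clearance relative to baseline: 1.292 + 0.34 + 0.28 = 1.912.
Since AUC ∝ 1/CL, the ratio is 1 / 1.912 = 0.523.

0.523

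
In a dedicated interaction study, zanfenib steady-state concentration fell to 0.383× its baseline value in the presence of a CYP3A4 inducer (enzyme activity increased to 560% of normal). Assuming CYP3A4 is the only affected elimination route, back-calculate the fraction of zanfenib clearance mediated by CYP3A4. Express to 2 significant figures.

0.35

Let x = fm,CYP3A4. Because steady-state concentration ∝ 1/CL, relative clearance rose to 1/0.383 = 2.611.
Setting x·5.6 + (1 − x) = 2.611 and solving: x = (2.611 − 1)/(5.6 − 1) = 0.35.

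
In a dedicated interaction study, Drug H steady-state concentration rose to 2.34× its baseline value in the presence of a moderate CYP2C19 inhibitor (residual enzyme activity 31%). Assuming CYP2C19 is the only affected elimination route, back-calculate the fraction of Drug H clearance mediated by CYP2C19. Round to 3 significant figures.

CL'/CL = 1 / 2.34 = 0.4274
0.31·fm + (1 − fm) = 0.4274
fm = (0.4274 − 1) / (0.31 − 1) = 0.830

0.830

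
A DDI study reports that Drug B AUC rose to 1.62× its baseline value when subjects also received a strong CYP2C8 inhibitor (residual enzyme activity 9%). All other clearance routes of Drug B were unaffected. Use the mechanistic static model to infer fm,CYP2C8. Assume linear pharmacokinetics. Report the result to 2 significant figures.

0.42

CL'/CL = 1 / 1.62 = 0.6173
0.09·fm + (1 − fm) = 0.6173
fm = (0.6173 − 1) / (0.09 − 1) = 0.42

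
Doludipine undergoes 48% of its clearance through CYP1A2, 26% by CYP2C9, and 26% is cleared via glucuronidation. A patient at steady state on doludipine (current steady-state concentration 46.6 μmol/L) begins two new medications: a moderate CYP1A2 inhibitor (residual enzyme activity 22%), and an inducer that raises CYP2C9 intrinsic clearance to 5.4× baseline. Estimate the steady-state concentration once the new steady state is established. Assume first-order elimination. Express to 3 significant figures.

The CYP1A2 pathway (48% of clearance) falls to 0.22× activity: 0.48 × 0.22 = 0.1056.
The CYP2C9 pathway (26% of clearance) is boosted to 5.4× activity: 0.26 × 5.4 = 1.404.
Non-CYP routes (26%) are unchanged.
Relative clearance = 0.1056 + 1.404 + 0.26 = 1.7696.
New steady-state concentration = 46.6 / 1.7696 = 26.3 μmol/L (concentration scales inversely with clearance).

26.3 μmol/L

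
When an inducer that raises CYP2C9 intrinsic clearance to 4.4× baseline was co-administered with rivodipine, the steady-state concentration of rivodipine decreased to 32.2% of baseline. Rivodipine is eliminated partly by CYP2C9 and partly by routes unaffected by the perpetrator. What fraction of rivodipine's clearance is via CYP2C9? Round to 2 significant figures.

Call the CYP2C9 fraction fm. After the interaction, CL_new/CL_old = fm × 4.4 + (1 − fm).
Steady-state concentration ratio = 1 / (new CL fraction), so new CL fraction = 1 / 0.322 = 3.106.
fm × 4.4 + 1 − fm = 3.106  ⇒  fm × (4.4 − 1) = 2.106  ⇒  fm = 0.62.

0.62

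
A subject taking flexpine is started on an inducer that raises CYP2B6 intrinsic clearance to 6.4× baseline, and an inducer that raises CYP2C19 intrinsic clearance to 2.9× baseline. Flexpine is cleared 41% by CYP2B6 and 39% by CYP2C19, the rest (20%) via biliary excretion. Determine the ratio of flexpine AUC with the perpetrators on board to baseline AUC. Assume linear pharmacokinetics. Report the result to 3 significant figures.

0.253

CYP2B6: 0.41 × 6.4 = 2.624
CYP2C19: 0.39 × 2.9 = 1.131
Other: 0.2 (unchanged)
Relative clearance = 2.624 + 1.131 + 0.2 = 3.955.
Because AUC varies inversely with clearance, the combined effect is 1 / 3.955 = 0.253.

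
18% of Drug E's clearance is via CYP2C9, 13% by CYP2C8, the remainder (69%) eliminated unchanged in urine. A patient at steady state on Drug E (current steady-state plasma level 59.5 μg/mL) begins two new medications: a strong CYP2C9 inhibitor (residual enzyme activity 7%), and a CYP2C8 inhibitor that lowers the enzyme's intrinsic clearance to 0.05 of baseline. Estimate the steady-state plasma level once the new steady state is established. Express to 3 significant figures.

83.9 μg/mL

The CYP2C9 pathway (18% of clearance) drops to 0.07× activity: 0.18 × 0.07 = 0.0126.
The CYP2C8 pathway (13% of clearance) is reduced to 0.05× activity: 0.13 × 0.05 = 0.0065.
The remaining 69% of clearance is unaffected.
CL_new/CL_old = 0.0126 + 0.0065 + 0.69 = 0.7091.
New steady-state plasma level = 59.5 / 0.7091 = 83.9 μg/mL (concentration scales inversely with clearance).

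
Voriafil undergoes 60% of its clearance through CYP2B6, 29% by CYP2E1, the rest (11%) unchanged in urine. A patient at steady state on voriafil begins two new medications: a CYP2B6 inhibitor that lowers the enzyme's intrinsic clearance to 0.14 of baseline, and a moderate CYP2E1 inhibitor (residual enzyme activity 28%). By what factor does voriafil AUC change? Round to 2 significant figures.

3.6

The CYP2B6 pathway (60% of clearance) is reduced to 0.14× activity: 0.6 × 0.14 = 0.084.
The CYP2E1 pathway (29% of clearance) falls to 0.28× activity: 0.29 × 0.28 = 0.0812.
Non-CYP routes (11%) are unchanged.
CL_new/CL_old = 0.084 + 0.0812 + 0.11 = 0.2752.
Because AUC varies inversely with clearance, the combined effect is 1 / 0.2752 = 3.6.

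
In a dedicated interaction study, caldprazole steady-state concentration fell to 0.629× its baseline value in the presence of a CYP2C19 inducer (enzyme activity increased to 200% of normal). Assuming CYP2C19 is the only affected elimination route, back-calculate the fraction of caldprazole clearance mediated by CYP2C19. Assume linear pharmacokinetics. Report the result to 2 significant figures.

CL'/CL = 1 / 0.629 = 1.59
2·fm + (1 − fm) = 1.59
fm = (1.59 − 1) / (2 − 1) = 0.59

0.59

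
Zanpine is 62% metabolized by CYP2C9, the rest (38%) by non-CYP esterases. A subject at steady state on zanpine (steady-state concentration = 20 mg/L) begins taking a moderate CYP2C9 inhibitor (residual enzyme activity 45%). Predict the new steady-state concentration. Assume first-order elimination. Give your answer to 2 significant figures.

CYP2C9: 0.62 × 0.45 = 0.279
Other: 0.38 (unchanged)
New clearance relative to baseline: 0.279 + 0.38 = 0.659.
Steady-state concentration ∝ 1/CL, so new value = 20 / 0.659 = 30 mg/L.

30 mg/L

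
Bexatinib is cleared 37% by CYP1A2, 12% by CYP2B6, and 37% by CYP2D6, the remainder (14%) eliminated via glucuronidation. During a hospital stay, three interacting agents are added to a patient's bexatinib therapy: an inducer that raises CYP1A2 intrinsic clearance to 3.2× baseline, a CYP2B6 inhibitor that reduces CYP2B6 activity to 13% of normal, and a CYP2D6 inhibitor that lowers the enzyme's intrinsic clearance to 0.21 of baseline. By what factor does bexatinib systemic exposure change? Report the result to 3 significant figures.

The CYP1A2 pathway (37% of clearance) is boosted to 3.2× activity: 0.37 × 3.2 = 1.184.
The CYP2B6 pathway (12% of clearance) drops to 0.13× activity: 0.12 × 0.13 = 0.0156.
The CYP2D6 pathway (37% of clearance) drops to 0.21× activity: 0.37 × 0.21 = 0.0777.
Non-CYP routes (14%) are unchanged.
Relative clearance = 1.184 + 0.0156 + 0.0777 + 0.14 = 1.4173.
Because systemic exposure varies inversely with clearance, the combined effect is 1 / 1.4173 = 0.706.

0.706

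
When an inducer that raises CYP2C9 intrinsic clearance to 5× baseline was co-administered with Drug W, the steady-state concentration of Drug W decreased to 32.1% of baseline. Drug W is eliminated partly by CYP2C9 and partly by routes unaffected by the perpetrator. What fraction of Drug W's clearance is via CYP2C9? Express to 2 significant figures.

Let fm be the CYP2C9 fraction. New clearance relative to baseline = fm × 5 + (1 − fm).
Steady-state concentration ratio = 1 / (new CL fraction), so new CL fraction = 1 / 0.321 = 3.115.
fm × 5 + 1 − fm = 3.115  ⇒  fm × (5 − 1) = 2.115  ⇒  fm = 0.53.

0.53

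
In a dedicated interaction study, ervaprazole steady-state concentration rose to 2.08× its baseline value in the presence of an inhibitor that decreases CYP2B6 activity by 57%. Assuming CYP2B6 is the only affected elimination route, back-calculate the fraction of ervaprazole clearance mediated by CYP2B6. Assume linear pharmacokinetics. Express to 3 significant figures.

Let fm be the CYP2B6 fraction. New clearance relative to baseline = fm × 0.43 + (1 − fm).
Steady-state concentration ratio = 1 / (new CL fraction), so new CL fraction = 1 / 2.08 = 0.4808.
fm × 0.43 + 1 − fm = 0.4808  ⇒  fm × (0.43 − 1) = −0.5192  ⇒  fm = 0.911.

0.911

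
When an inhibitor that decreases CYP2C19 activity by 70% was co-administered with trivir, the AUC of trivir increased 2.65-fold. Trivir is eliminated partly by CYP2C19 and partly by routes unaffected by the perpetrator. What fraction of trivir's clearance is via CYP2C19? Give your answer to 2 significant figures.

0.89

Call the CYP2C19 fraction fm. After the interaction, CL_new/CL_old = fm × 0.3 + (1 − fm).
AUC ratio = 1 / (new CL fraction), so new CL fraction = 1 / 2.65 = 0.3774.
fm × 0.3 + 1 − fm = 0.3774  ⇒  fm × (0.3 − 1) = −0.6226  ⇒  fm = 0.89.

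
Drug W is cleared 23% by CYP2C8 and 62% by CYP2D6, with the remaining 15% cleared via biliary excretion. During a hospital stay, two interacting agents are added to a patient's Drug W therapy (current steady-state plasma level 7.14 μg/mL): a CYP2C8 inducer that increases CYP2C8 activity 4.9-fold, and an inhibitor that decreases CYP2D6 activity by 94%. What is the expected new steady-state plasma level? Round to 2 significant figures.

5.4 μg/mL

CYP2C8: 0.23 × 4.9 = 1.127
CYP2D6: 0.62 × 0.06 = 0.0372
Other: 0.15 (unchanged)
Relative clearance = 1.127 + 0.0372 + 0.15 = 1.3142.
Steady-state plasma level ∝ 1/CL: new value = 7.14 / 1.3142 = 5.4 μg/mL.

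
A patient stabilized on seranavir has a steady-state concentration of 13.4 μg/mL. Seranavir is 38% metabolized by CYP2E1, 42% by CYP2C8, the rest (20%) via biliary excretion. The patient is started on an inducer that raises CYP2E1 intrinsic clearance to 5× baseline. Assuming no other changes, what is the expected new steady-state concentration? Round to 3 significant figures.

The CYP2E1 pathway (38% of clearance) rises to 5× activity: 0.38 × 5 = 1.9.
CYP2C8 (42%) and the residual 20% are unaffected.
New clearance relative to baseline: 1.9 + 0.42 + 0.2 = 2.52.
Steady-state concentration ∝ 1/CL, so new value = 13.4 / 2.52 = 5.32 μg/mL.

5.32 μg/mL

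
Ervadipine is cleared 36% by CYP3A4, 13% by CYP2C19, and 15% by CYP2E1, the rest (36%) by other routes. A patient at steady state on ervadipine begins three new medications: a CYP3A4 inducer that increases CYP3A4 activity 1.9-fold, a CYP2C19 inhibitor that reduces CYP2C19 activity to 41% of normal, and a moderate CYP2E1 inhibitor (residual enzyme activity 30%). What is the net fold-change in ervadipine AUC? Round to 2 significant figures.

0.88

The CYP3A4 pathway (36% of clearance) increases to 1.9× activity: 0.36 × 1.9 = 0.684.
The CYP2C19 pathway (13% of clearance) falls to 0.41× activity: 0.13 × 0.41 = 0.0533.
The CYP2E1 pathway (15% of clearance) drops to 0.3× activity: 0.15 × 0.3 = 0.045.
Non-CYP routes (36%) are unchanged.
New clearance relative to baseline: 0.684 + 0.0533 + 0.045 + 0.36 = 1.1423.
Net AUC ratio = 1 / 1.1423 = 0.88.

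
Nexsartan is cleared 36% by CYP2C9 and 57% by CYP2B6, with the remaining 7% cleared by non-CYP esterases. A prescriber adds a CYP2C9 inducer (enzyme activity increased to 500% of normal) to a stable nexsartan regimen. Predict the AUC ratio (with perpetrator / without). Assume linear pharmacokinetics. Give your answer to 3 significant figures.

0.410

The CYP2C9 pathway (36% of clearance) increases to 5× activity: 0.36 × 5 = 1.8.
CYP2B6 (57%) and the residual 7% are unaffected.
New clearance relative to baseline: 1.8 + 0.57 + 0.07 = 2.44.
AUC is inversely proportional to clearance, so the fold-change is 1 / 2.44 = 0.410.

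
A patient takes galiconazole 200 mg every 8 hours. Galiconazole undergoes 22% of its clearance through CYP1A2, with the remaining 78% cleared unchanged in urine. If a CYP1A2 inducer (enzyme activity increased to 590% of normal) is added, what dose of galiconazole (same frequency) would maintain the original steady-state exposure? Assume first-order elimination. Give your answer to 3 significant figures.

The CYP1A2 pathway (22% of clearance) rises to 5.9× activity: 0.22 × 5.9 = 1.298.
The remaining 78% of clearance is unaffected.
New clearance relative to baseline: 1.298 + 0.78 = 2.078.
To maintain the same steady-state level, dose must scale with clearance: new dose = 200 × 2.078 = 416 mg.

416 mg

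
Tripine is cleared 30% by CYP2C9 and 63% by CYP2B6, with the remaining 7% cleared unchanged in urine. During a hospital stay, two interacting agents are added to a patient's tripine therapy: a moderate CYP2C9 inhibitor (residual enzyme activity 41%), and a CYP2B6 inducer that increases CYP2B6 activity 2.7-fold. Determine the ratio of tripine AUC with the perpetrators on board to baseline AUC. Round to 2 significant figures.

CYP2C9: 0.3 × 0.41 = 0.123
CYP2B6: 0.63 × 2.7 = 1.701
Other: 0.07 (unchanged)
New clearance relative to baseline: 0.123 + 1.701 + 0.07 = 1.894.
AUC ∝ 1/CL: fold-change = 1 / 1.894 = 0.53.

0.53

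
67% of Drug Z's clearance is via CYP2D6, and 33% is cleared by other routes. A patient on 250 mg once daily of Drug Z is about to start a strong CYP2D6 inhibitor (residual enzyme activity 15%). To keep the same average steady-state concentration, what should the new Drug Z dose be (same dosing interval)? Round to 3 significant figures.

108 mg

CYP2D6: 0.67 × 0.15 = 0.1005
Other: 0.33 (unchanged)
New clearance relative to baseline: 0.1005 + 0.33 = 0.4305.
Css,avg = (dose rate)/CL, so holding Css fixed requires dose ∝ CL: 250 × 0.4305 = 108 mg.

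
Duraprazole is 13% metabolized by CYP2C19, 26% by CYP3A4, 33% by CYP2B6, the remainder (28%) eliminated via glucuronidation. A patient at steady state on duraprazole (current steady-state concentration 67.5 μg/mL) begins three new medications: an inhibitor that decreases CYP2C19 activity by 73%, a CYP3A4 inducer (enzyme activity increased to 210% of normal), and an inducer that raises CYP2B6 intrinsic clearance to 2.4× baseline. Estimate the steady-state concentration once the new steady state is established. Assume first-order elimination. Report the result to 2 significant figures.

41 μg/mL

The CYP2C19 pathway (13% of clearance) falls to 0.27× activity: 0.13 × 0.27 = 0.0351.
The CYP3A4 pathway (26% of clearance) is boosted to 2.1× activity: 0.26 × 2.1 = 0.546.
The CYP2B6 pathway (33% of clearance) is boosted to 2.4× activity: 0.33 × 2.4 = 0.792.
The remaining 28% of clearance is unaffected.
CL_new/CL_old = 0.0351 + 0.546 + 0.792 + 0.28 = 1.6531.
Steady-state concentration ∝ 1/CL: new value = 67.5 / 1.6531 = 41 μg/mL.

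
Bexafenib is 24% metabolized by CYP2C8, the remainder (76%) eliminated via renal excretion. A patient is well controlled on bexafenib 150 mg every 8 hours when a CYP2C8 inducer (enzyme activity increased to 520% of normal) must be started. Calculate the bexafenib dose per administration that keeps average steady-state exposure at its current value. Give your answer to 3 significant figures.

The CYP2C8 pathway (24% of clearance) rises to 5.2× activity: 0.24 × 5.2 = 1.248.
Non-CYP routes (76%) are unchanged.
CL_new/CL_old = 1.248 + 0.76 = 2.008.
Css,avg = (dose rate)/CL, so holding Css fixed requires dose ∝ CL: 150 × 2.008 = 301 mg.

301 mg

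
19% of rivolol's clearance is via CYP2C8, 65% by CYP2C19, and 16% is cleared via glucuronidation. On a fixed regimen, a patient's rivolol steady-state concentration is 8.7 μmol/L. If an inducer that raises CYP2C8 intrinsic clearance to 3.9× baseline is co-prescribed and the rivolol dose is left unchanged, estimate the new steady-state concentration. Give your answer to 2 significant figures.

5.6 μmol/L

The CYP2C8 pathway (19% of clearance) rises to 3.9× activity: 0.19 × 3.9 = 0.741.
CYP2C19 (65%) and the residual 16% are unaffected.
Relative clearance = 0.741 + 0.65 + 0.16 = 1.551.
Steady-state concentration ∝ 1/CL, so new value = 8.7 / 1.551 = 5.6 μmol/L.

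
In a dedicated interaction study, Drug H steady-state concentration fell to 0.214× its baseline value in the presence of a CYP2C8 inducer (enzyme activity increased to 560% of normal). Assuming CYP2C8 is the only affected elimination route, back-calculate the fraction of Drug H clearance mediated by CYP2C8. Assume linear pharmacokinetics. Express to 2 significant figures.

CL'/CL = 1 / 0.214 = 4.673
5.6·fm + (1 − fm) = 4.673
fm = (4.673 − 1) / (5.6 − 1) = 0.80

0.80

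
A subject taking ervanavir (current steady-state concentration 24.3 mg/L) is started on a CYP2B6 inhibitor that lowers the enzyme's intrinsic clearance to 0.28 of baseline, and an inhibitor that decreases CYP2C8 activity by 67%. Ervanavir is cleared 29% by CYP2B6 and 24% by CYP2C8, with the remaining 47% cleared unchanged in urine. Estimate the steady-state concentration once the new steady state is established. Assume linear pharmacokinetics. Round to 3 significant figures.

38.5 mg/L

CYP2B6: 0.29 × 0.28 = 0.0812
CYP2C8: 0.24 × 0.33 = 0.0792
Other: 0.47 (unchanged)
Relative clearance = 0.0812 + 0.0792 + 0.47 = 0.6304.
Steady-state concentration ∝ 1/CL: new value = 24.3 / 0.6304 = 38.5 mg/L.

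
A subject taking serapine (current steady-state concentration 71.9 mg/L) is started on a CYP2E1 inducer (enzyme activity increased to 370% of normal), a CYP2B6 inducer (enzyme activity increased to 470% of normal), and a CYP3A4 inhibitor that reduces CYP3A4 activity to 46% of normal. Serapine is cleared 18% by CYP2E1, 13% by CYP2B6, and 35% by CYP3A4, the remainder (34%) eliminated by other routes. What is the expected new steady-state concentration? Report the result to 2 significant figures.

The CYP2E1 pathway (18% of clearance) is boosted to 3.7× activity: 0.18 × 3.7 = 0.666.
The CYP2B6 pathway (13% of clearance) is boosted to 4.7× activity: 0.13 × 4.7 = 0.611.
The CYP3A4 pathway (35% of clearance) falls to 0.46× activity: 0.35 × 0.46 = 0.161.
The remaining 34% of clearance is unaffected.
New clearance relative to baseline: 0.666 + 0.611 + 0.161 + 0.34 = 1.778.
Dividing the baseline by the relative clearance: 71.9 / 1.778 = 40 mg/L.

40 mg/L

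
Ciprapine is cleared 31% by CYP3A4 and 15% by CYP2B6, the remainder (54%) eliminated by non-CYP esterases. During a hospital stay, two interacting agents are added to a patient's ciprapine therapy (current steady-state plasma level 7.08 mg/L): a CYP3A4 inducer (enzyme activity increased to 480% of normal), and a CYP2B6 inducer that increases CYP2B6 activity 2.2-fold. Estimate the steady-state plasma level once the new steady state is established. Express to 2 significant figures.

CYP3A4: 0.31 × 4.8 = 1.488
CYP2B6: 0.15 × 2.2 = 0.33
Other: 0.54 (unchanged)
Relative clearance = 1.488 + 0.33 + 0.54 = 2.358.
Dividing the baseline by the relative clearance: 7.08 / 2.358 = 3.0 mg/L.

3.0 mg/L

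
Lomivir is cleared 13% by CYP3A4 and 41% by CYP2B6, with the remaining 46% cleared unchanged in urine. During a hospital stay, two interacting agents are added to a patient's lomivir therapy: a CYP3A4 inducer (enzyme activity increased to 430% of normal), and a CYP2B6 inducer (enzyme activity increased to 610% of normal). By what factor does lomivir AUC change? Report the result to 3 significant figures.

The CYP3A4 pathway (13% of clearance) is boosted to 4.3× activity: 0.13 × 4.3 = 0.559.
The CYP2B6 pathway (41% of clearance) increases to 6.1× activity: 0.41 × 6.1 = 2.501.
Non-CYP routes (46%) are unchanged.
New clearance relative to baseline: 0.559 + 2.501 + 0.46 = 3.52.
Net AUC ratio = 1 / 3.52 = 0.284.

0.284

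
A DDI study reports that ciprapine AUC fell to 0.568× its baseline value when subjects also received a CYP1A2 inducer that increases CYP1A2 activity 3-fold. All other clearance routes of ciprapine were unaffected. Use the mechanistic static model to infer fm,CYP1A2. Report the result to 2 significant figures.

Let x = fm,CYP1A2. Because AUC ∝ 1/CL, relative clearance rose to 1/0.568 = 1.761.
Setting x·3 + (1 − x) = 1.761 and solving: x = (1.761 − 1)/(3 − 1) = 0.38.

0.38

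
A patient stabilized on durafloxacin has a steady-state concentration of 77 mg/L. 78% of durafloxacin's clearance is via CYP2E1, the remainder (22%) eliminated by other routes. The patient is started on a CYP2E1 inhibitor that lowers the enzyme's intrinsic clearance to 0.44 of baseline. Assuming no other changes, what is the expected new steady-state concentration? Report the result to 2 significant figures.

1.4 × 10² mg/L

The CYP2E1 pathway (78% of clearance) is reduced to 0.44× activity: 0.78 × 0.44 = 0.3432.
The remaining 22% of clearance is unaffected.
Relative clearance = 0.3432 + 0.22 = 0.5632.
With dosing unchanged, steady-state concentration scales as 1/CL: 77 / 0.5632 = 1.4 × 10² mg/L.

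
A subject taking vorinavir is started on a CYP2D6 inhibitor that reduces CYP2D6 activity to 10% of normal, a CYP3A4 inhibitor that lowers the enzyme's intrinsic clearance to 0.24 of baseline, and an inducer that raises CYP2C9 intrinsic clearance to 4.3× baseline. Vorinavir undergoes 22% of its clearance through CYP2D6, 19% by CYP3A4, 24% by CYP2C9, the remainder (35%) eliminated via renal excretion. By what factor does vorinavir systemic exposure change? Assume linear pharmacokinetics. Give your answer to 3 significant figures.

The CYP2D6 pathway (22% of clearance) is reduced to 0.1× activity: 0.22 × 0.1 = 0.022.
The CYP3A4 pathway (19% of clearance) falls to 0.24× activity: 0.19 × 0.24 = 0.0456.
The CYP2C9 pathway (24% of clearance) increases to 4.3× activity: 0.24 × 4.3 = 1.032.
Non-CYP routes (35%) are unchanged.
Relative clearance = 0.022 + 0.0456 + 1.032 + 0.35 = 1.4496.
Systemic exposure ∝ 1/CL: fold-change = 1 / 1.4496 = 0.690.

0.690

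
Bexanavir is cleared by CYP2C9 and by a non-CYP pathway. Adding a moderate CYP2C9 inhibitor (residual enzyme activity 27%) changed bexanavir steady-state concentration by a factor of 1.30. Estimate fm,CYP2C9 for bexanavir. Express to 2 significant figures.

0.32

Let x = fm,CYP2C9. Because steady-state concentration ∝ 1/CL, relative clearance fell to 1/1.30 = 0.7692.
Only the CYP2C9 route changed, so 0.7692 = x·0.27 + (1 − x), giving x = 0.32.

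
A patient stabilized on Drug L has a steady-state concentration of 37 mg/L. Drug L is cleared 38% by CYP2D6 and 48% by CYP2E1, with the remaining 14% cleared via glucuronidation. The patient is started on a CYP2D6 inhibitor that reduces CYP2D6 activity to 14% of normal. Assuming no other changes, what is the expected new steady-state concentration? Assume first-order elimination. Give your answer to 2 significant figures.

CYP2D6: 0.38 × 0.14 = 0.0532
CYP2E1: 0.48 (unchanged)
Other: 0.14 (unchanged)
Relative clearance = 0.0532 + 0.48 + 0.14 = 0.6732.
With dosing unchanged, steady-state concentration scales as 1/CL: 37 / 0.6732 = 55 mg/L.

55 mg/L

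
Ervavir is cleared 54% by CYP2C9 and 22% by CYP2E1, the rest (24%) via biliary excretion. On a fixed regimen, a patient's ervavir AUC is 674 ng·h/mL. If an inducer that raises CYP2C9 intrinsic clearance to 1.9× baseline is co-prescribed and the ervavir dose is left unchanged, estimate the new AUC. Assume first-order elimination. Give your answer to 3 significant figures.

454 ng·h/mL

The CYP2C9 pathway (54% of clearance) rises to 1.9× activity: 0.54 × 1.9 = 1.026.
CYP2E1 (22%) and the residual 24% are unaffected.
Relative clearance = 1.026 + 0.22 + 0.24 = 1.486.
New AUC = baseline ÷ relative clearance = 674 / 1.486 = 454 ng·h/mL.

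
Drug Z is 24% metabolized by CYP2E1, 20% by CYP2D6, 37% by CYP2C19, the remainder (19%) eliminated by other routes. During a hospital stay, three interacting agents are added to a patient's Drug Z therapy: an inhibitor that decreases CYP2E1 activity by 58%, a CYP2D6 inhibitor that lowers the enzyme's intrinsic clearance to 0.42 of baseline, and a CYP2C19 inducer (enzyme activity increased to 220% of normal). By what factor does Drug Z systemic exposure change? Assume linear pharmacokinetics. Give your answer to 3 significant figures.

0.841

CYP2E1: 0.24 × 0.42 = 0.1008
CYP2D6: 0.2 × 0.42 = 0.084
CYP2C19: 0.37 × 2.2 = 0.814
Other: 0.19 (unchanged)
CL_new/CL_old = 0.1008 + 0.084 + 0.814 + 0.19 = 1.1888.
Systemic exposure ∝ 1/CL: fold-change = 1 / 1.1888 = 0.841.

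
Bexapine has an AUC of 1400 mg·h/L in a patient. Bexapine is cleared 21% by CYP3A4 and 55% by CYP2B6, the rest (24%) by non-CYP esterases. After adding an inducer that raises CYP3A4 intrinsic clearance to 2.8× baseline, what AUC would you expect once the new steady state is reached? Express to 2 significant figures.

The CYP3A4 pathway (21% of clearance) increases to 2.8× activity: 0.21 × 2.8 = 0.588.
CYP2B6 (55%) and the residual 24% are unaffected.
CL_new/CL_old = 0.588 + 0.55 + 0.24 = 1.378.
New AUC = baseline ÷ relative clearance = 1400 / 1.378 = 1.0 × 10³ mg·h/L.

1.0 × 10³ mg·h/L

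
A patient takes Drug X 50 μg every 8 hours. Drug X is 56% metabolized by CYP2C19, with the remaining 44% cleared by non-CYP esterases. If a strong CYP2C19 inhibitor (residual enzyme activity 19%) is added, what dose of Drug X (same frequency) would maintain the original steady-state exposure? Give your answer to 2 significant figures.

CYP2C19: 0.56 × 0.19 = 0.1064
Other: 0.44 (unchanged)
CL_new/CL_old = 0.1064 + 0.44 = 0.5464.
Exposure is unchanged when dose changes in proportion to clearance. New dose = 50 μg × 0.5464 = 27 μg.

27 μg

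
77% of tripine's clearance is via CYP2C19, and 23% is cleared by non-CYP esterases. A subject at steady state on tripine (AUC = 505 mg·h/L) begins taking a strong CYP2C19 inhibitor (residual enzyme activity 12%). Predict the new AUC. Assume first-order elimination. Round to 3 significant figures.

The CYP2C19 pathway (77% of clearance) is reduced to 0.12× activity: 0.77 × 0.12 = 0.0924.
The remaining 23% of clearance is unaffected.
New clearance relative to baseline: 0.0924 + 0.23 = 0.3224.
AUC ∝ 1/CL, so new value = 505 / 0.3224 = 1.57 × 10³ mg·h/L.

1.57 × 10³ mg·h/L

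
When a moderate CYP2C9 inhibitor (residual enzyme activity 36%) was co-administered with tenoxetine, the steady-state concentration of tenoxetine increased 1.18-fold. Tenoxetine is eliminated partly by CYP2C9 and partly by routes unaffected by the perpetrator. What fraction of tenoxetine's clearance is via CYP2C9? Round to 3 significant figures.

CL'/CL = 1 / 1.18 = 0.8475
0.36·fm + (1 − fm) = 0.8475
fm = (0.8475 − 1) / (0.36 − 1) = 0.238

0.238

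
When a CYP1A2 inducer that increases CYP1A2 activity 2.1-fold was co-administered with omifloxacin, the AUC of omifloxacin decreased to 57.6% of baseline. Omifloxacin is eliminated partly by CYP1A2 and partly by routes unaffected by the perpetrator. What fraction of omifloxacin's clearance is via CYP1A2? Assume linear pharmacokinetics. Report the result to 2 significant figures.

Let x = fm,CYP1A2. Because AUC ∝ 1/CL, relative clearance rose to 1/0.576 = 1.736.
Only the CYP1A2 route changed, so 1.736 = x·2.1 + (1 − x), giving x = 0.67.

0.67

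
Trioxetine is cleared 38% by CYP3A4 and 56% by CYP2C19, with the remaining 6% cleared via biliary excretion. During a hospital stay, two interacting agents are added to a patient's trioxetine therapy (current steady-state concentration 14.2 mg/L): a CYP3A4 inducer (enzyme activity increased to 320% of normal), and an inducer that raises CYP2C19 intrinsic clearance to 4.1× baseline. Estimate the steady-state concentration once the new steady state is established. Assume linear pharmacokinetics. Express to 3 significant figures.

CYP3A4: 0.38 × 3.2 = 1.216
CYP2C19: 0.56 × 4.1 = 2.296
Other: 0.06 (unchanged)
CL_new/CL_old = 1.216 + 2.296 + 0.06 = 3.572.
Dividing the baseline by the relative clearance: 14.2 / 3.572 = 3.98 mg/L.

3.98 mg/L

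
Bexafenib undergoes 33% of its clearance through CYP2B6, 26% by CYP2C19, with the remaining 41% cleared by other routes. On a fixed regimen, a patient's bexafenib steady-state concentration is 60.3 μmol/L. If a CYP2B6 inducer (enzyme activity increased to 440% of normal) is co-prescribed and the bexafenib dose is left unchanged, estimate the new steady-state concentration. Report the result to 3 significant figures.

The CYP2B6 pathway (33% of clearance) rises to 4.4× activity: 0.33 × 4.4 = 1.452.
CYP2C19 (26%) and the residual 41% are unaffected.
New clearance relative to baseline: 1.452 + 0.26 + 0.41 = 2.122.
New steady-state concentration = baseline ÷ relative clearance = 60.3 / 2.122 = 28.4 μmol/L.

28.4 μmol/L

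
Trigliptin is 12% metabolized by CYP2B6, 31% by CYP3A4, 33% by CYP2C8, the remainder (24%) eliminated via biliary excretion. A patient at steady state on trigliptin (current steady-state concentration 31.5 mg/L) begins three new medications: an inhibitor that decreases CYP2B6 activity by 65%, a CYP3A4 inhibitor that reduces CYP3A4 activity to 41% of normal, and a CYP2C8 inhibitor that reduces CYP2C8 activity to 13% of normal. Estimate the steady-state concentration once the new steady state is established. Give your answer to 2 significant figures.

70 mg/L

CYP2B6: 0.12 × 0.35 = 0.042
CYP3A4: 0.31 × 0.41 = 0.1271
CYP2C8: 0.33 × 0.13 = 0.0429
Other: 0.24 (unchanged)
Relative clearance = 0.042 + 0.1271 + 0.0429 + 0.24 = 0.452.
Dividing the baseline by the relative clearance: 31.5 / 0.452 = 70 mg/L.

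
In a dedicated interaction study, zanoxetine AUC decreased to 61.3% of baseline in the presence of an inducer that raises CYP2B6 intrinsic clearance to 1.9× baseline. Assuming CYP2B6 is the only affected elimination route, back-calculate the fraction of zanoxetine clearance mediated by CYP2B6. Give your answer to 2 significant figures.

Call the CYP2B6 fraction fm. After the interaction, CL_new/CL_old = fm × 1.9 + (1 − fm).
AUC ratio = 1 / (new CL fraction), so new CL fraction = 1 / 0.613 = 1.631.
fm × 1.9 + 1 − fm = 1.631  ⇒  fm × (1.9 − 1) = 0.6313  ⇒  fm = 0.70.

0.70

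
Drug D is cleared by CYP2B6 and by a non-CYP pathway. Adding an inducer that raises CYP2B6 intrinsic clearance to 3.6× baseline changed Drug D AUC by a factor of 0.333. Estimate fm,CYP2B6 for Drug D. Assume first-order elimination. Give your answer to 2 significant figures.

CL'/CL = 1 / 0.333 = 3.003
3.6·fm + (1 − fm) = 3.003
fm = (3.003 − 1) / (3.6 − 1) = 0.77

0.77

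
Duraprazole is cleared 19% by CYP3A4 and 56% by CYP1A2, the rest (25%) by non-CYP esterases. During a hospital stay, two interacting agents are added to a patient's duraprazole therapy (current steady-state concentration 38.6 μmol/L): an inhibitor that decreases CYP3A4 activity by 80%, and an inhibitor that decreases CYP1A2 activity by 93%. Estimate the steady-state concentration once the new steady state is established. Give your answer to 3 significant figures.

CYP3A4: 0.19 × 0.2 = 0.038
CYP1A2: 0.56 × 0.07 = 0.0392
Other: 0.25 (unchanged)
New clearance relative to baseline: 0.038 + 0.0392 + 0.25 = 0.3272.
Dividing the baseline by the relative clearance: 38.6 / 0.3272 = 118 μmol/L.

118 μmol/L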